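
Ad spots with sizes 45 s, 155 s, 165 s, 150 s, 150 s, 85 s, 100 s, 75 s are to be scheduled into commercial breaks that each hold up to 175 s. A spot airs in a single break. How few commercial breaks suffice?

6

Total = 165 + 155 + 150 + 150 + 100 + 85 + 75 + 45 = 925 s.
Lower bound: ⌈925/175⌉ = 6 commercial breaks.
A packing using 6 commercial breaks:
  break 1: 165 = 165
  break 2: 155 = 155
  break 3: 150 = 150
  break 4: 150 = 150
  break 5: 100 + 75 = 175
  break 6: 85 + 45 = 130
This matches the lower bound, so 6 is optimal.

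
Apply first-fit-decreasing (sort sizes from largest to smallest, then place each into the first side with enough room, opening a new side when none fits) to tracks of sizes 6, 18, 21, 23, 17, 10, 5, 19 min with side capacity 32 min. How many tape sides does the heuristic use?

5

Sorted descending: 23, 21, 19, 18, 17, 10, 6, 5.
  23 → side 1 (new)  [load 23/32]
  21 → side 2 (new)  [load 21/32]
  19 → side 3 (new)  [load 19/32]
  18 → side 4 (new)  [load 18/32]
  17 → side 5 (new)  [load 17/32]
  10 → side 2  [load 31/32]
  6 → side 1  [load 29/32]
  5 → side 3  [load 24/32]
5 tape sides opened.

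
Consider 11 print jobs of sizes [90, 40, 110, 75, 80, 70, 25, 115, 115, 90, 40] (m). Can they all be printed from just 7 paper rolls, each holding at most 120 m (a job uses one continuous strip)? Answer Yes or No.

Total = 850 m; ⌈850/120⌉ = 8.
At least 8 paper rolls are required, but only 7 are allowed.

No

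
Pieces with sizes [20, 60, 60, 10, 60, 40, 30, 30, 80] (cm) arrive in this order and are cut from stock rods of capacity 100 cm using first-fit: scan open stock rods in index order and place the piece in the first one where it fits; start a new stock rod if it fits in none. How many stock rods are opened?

  20 → stock rod 1 (new)  [load 20/100]
  60 → stock rod 1  [load 80/100]
  60 → stock rod 2 (new)  [load 60/100]
  10 → stock rod 1  [load 90/100]
  60 → stock rod 3 (new)  [load 60/100]
  40 → stock rod 2  [load 100/100]
  30 → stock rod 3  [load 90/100]
  30 → stock rod 4 (new)  [load 30/100]
  80 → stock rod 5 (new)  [load 80/100]
5 stock rods opened.

5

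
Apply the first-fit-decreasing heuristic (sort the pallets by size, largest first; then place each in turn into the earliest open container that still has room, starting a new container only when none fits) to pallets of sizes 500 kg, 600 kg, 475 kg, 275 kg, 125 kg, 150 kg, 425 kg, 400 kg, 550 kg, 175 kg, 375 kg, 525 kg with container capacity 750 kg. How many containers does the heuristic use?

Sorted descending: 600, 550, 525, 500, 475, 425, 400, 375, 275, 175, 150, 125.
  600 → container 1 (new)  [load 600/750]
  550 → container 2 (new)  [load 550/750]
  525 → container 3 (new)  [load 525/750]
  500 → container 4 (new)  [load 500/750]
  475 → container 5 (new)  [load 475/750]
  425 → container 6 (new)  [load 425/750]
  400 → container 7 (new)  [load 400/750]
  375 → container 8 (new)  [load 375/750]
  275 → container 5  [load 750/750]
  175 → container 2  [load 725/750]
  150 → container 1  [load 750/750]
  125 → container 3  [load 650/750]
8 containers opened.

8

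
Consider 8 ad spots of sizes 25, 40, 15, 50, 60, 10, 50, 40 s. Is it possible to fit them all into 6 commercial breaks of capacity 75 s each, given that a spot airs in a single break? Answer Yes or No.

Yes

A valid assignment using 5 commercial breaks:
  break 1: 60 + 15 = 75
  break 2: 50 + 25 = 75
  break 3: 50 + 10 = 60
  break 4: 40 = 40
  break 5: 40 = 40
That uses only 5 ≤ 6, so 6 commercial breaks are enough.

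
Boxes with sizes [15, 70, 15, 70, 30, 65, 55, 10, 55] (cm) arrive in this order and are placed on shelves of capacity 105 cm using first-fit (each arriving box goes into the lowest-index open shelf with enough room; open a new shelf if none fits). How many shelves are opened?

  15 → shelf 1 (new)  [load 15/105]
  70 → shelf 1  [load 85/105]
  15 → shelf 1  [load 100/105]
  70 → shelf 2 (new)  [load 70/105]
  30 → shelf 2  [load 100/105]
  65 → shelf 3 (new)  [load 65/105]
  55 → shelf 4 (new)  [load 55/105]
  10 → shelf 3  [load 75/105]
  55 → shelf 5 (new)  [load 55/105]
5 shelves opened.

5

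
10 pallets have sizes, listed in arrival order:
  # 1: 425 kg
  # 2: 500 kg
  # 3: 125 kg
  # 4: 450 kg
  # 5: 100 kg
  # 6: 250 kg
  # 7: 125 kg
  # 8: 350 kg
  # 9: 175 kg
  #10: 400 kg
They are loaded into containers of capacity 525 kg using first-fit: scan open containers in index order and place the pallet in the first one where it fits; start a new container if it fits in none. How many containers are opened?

  425 → container 1 (new)  [load 425/525]
  500 → container 2 (new)  [load 500/525]
  125 → container 3 (new)  [load 125/525]
  450 → container 4 (new)  [load 450/525]
  100 → container 1  [load 525/525]
  250 → container 3  [load 375/525]
  125 → container 3  [load 500/525]
  350 → container 5 (new)  [load 350/525]
  175 → container 5  [load 525/525]
  400 → container 6 (new)  [load 400/525]
6 containers opened.

6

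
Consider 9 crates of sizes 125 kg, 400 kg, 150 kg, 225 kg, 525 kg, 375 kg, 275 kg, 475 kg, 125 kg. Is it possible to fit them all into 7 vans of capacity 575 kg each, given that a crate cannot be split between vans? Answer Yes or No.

Yes

A valid assignment using 6 vans:
  van 1: 525 = 525
  van 2: 475 = 475
  van 3: 400 + 150 = 550
  van 4: 375 + 125 = 500
  van 5: 275 + 225 = 500
  van 6: 125 = 125
That uses only 6 ≤ 7, so 7 vans are enough.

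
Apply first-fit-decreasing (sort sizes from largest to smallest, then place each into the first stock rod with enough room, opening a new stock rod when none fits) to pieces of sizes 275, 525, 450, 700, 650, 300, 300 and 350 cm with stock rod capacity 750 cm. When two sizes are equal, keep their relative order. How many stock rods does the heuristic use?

6

Sorted descending: 700, 650, 525, 450, 350, 300, 300, 275.
  700 → stock rod 1 (new)  [load 700/750]
  650 → stock rod 2 (new)  [load 650/750]
  525 → stock rod 3 (new)  [load 525/750]
  450 → stock rod 4 (new)  [load 450/750]
  350 → stock rod 5 (new)  [load 350/750]
  300 → stock rod 4  [load 750/750]
  300 → stock rod 5  [load 650/750]
  275 → stock rod 6 (new)  [load 275/750]
6 stock rods opened.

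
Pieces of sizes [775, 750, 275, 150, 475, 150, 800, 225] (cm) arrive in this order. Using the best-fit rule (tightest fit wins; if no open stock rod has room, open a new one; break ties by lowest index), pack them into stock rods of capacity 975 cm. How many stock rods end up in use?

4

  775 → stock rod 1 (new)  [load 775/975]
  750 → stock rod 2 (new)  [load 750/975]
  275 → stock rod 3 (new)  [load 275/975]
  150 → stock rod 1  [load 925/975]
  475 → stock rod 3  [load 750/975]
  150 → stock rod 2  [load 900/975]
  800 → stock rod 4 (new)  [load 800/975]
  225 → stock rod 3  [load 975/975]
4 stock rods opened.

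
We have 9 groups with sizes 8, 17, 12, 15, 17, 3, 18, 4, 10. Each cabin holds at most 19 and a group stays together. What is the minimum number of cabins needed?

Total = 18 + 17 + 17 + 15 + 12 + 10 + 8 + 4 + 3 = 104.
Lower bound: ⌈104/19⌉ = 6 cabins.
A packing using 6 cabins:
  cabin 1: 18 = 18
  cabin 2: 17 = 17
  cabin 3: 17 = 17
  cabin 4: 15 + 4 = 19
  cabin 5: 12 + 3 = 15
  cabin 6: 10 + 8 = 18
This matches the lower bound, so 6 is optimal.

6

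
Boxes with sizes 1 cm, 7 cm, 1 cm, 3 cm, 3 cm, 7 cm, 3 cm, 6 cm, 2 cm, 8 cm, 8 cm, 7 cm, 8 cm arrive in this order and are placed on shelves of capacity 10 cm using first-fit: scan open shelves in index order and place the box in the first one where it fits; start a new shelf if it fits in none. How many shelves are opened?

8

  1 → shelf 1 (new)  [load 1/10]
  7 → shelf 1  [load 8/10]
  1 → shelf 1  [load 9/10]
  3 → shelf 2 (new)  [load 3/10]
  3 → shelf 2  [load 6/10]
  7 → shelf 3 (new)  [load 7/10]
  3 → shelf 2  [load 9/10]
  6 → shelf 4 (new)  [load 6/10]
  2 → shelf 3  [load 9/10]
  8 → shelf 5 (new)  [load 8/10]
  8 → shelf 6 (new)  [load 8/10]
  7 → shelf 7 (new)  [load 7/10]
  8 → shelf 8 (new)  [load 8/10]
8 shelves opened.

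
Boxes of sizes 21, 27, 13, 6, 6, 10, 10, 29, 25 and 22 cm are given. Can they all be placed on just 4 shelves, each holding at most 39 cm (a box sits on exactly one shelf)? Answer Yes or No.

Total = 169 cm; ⌈169/39⌉ = 5.
At least 5 shelves are required, but only 4 are allowed.

No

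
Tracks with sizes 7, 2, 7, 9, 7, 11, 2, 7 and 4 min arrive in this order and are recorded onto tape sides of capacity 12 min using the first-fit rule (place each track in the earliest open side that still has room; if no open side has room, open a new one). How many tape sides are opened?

  7 → side 1 (new)  [load 7/12]
  2 → side 1  [load 9/12]
  7 → side 2 (new)  [load 7/12]
  9 → side 3 (new)  [load 9/12]
  7 → side 4 (new)  [load 7/12]
  11 → side 5 (new)  [load 11/12]
  2 → side 1  [load 11/12]
  7 → side 6 (new)  [load 7/12]
  4 → side 2  [load 11/12]
6 tape sides opened.

6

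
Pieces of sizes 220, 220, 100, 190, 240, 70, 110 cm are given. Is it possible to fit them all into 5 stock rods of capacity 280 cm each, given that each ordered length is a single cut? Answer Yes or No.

A valid assignment using 5 stock rods:
  stock rod 1: 240 = 240
  stock rod 2: 220 = 220
  stock rod 3: 220 = 220
  stock rod 4: 190 + 70 = 260
  stock rod 5: 110 + 100 = 210
Every load is within 280 cm, so 5 stock rods suffice.

Yes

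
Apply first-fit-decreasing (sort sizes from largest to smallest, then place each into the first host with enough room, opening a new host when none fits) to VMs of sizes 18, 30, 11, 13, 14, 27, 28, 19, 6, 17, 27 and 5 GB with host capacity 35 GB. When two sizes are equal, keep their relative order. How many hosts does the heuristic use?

7

Sorted descending: 30, 28, 27, 27, 19, 18, 17, 14, 13, 11, 6, 5.
  30 → host 1 (new)  [load 30/35]
  28 → host 2 (new)  [load 28/35]
  27 → host 3 (new)  [load 27/35]
  27 → host 4 (new)  [load 27/35]
  19 → host 5 (new)  [load 19/35]
  18 → host 6 (new)  [load 18/35]
  17 → host 6  [load 35/35]
  14 → host 5  [load 33/35]
  13 → host 7 (new)  [load 13/35]
  11 → host 7  [load 24/35]
  6 → host 2  [load 34/35]
  5 → host 1  [load 35/35]
7 hosts opened.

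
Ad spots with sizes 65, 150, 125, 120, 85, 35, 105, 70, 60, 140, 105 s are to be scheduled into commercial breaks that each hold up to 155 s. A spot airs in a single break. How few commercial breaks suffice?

Total = 150 + 140 + 125 + 120 + 105 + 105 + 85 + 70 + 65 + 60 + 35 = 1060 s.
Lower bound: ⌈1060/155⌉ = 7 commercial breaks.
A packing using 8 commercial breaks:
  break 1: 150 = 150
  break 2: 140 = 140
  break 3: 125 = 125
  break 4: 120 + 35 = 155
  break 5: 105 = 105
  break 6: 105 = 105
  break 7: 85 + 70 = 155
  break 8: 65 + 60 = 125
No arrangement into 7 commercial breaks stays within capacity, so 8 is optimal.

8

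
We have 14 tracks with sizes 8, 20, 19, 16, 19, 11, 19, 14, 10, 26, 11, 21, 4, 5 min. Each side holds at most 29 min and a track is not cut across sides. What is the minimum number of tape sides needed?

Total = 26 + 21 + 20 + 19 + 19 + 19 + 16 + 14 + 11 + 11 + 10 + 8 + 5 + 4 = 203 min.
Lower bound: ⌈203/29⌉ = 7 tape sides.
A packing using 8 tape sides:
  side 1: 26 = 26
  side 2: 21 + 8 = 29
  side 3: 20 + 5 + 4 = 29
  side 4: 19 + 10 = 29
  side 5: 19 = 19
  side 6: 19 = 19
  side 7: 16 + 11 = 27
  side 8: 14 + 11 = 25
No arrangement into 7 tape sides stays within capacity, so 8 is optimal.

8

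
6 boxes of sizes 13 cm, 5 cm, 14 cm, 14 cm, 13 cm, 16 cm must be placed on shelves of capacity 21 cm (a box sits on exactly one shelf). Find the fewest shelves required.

5

Total = 16 + 14 + 14 + 13 + 13 + 5 = 75 cm.
Lower bound: ⌈75/21⌉ = 4 shelves.
Also, 5 boxes each exceed 21/2 cm, and no two of those can share a shelf, so at least 5 shelves are needed.
A packing using 5 shelves:
  shelf 1: 16 + 5 = 21
  shelf 2: 14 = 14
  shelf 3: 14 = 14
  shelf 4: 13 = 13
  shelf 5: 13 = 13
This matches the lower bound, so 5 is optimal.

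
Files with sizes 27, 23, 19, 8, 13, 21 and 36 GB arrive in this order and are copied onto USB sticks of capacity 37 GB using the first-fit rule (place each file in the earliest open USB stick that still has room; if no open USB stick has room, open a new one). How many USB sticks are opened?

5

  27 → USB stick 1 (new)  [load 27/37]
  23 → USB stick 2 (new)  [load 23/37]
  19 → USB stick 3 (new)  [load 19/37]
  8 → USB stick 1  [load 35/37]
  13 → USB stick 2  [load 36/37]
  21 → USB stick 4 (new)  [load 21/37]
  36 → USB stick 5 (new)  [load 36/37]
5 USB sticks opened.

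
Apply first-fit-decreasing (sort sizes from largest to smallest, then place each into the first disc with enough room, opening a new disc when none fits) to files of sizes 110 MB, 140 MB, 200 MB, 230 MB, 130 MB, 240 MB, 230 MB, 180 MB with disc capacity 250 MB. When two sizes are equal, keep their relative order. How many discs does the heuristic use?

7

Sorted descending: 240, 230, 230, 200, 180, 140, 130, 110.
  240 → disc 1 (new)  [load 240/250]
  230 → disc 2 (new)  [load 230/250]
  230 → disc 3 (new)  [load 230/250]
  200 → disc 4 (new)  [load 200/250]
  180 → disc 5 (new)  [load 180/250]
  140 → disc 6 (new)  [load 140/250]
  130 → disc 7 (new)  [load 130/250]
  110 → disc 6  [load 250/250]
7 discs opened.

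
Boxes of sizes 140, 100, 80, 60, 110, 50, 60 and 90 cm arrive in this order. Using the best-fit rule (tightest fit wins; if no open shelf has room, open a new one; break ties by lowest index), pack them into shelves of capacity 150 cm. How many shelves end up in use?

5

  140 → shelf 1 (new)  [load 140/150]
  100 → shelf 2 (new)  [load 100/150]
  80 → shelf 3 (new)  [load 80/150]
  60 → shelf 3  [load 140/150]
  110 → shelf 4 (new)  [load 110/150]
  50 → shelf 2  [load 150/150]
  60 → shelf 5 (new)  [load 60/150]
  90 → shelf 5  [load 150/150]
5 shelves opened.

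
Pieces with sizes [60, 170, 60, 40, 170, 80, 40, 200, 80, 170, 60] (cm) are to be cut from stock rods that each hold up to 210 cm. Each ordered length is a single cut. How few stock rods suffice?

6

Total = 200 + 170 + 170 + 170 + 80 + 80 + 60 + 60 + 60 + 40 + 40 = 1130 cm.
Lower bound: ⌈1130/210⌉ = 6 stock rods.
A packing using 6 stock rods:
  stock rod 1: 200 = 200
  stock rod 2: 170 + 40 = 210
  stock rod 3: 170 + 40 = 210
  stock rod 4: 170 = 170
  stock rod 5: 80 + 80 = 160
  stock rod 6: 60 + 60 + 60 = 180
This matches the lower bound, so 6 is optimal.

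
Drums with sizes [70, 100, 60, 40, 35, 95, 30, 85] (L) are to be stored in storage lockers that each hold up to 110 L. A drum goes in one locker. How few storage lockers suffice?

Total = 100 + 95 + 85 + 70 + 60 + 40 + 35 + 30 = 515 L.
Lower bound: ⌈515/110⌉ = 5 storage lockers.
A packing using 6 storage lockers:
  locker 1: 100 = 100
  locker 2: 95 = 95
  locker 3: 85 = 85
  locker 4: 70 + 40 = 110
  locker 5: 60 + 35 = 95
  locker 6: 30 = 30
No arrangement into 5 storage lockers stays within capacity, so 6 is optimal.

6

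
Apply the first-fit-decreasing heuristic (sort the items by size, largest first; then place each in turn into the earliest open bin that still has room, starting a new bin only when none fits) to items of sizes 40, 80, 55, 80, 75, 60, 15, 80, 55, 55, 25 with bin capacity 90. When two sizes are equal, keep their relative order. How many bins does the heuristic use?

9

Sorted descending: 80, 80, 80, 75, 60, 55, 55, 55, 40, 25, 15.
  80 → bin 1 (new)  [load 80/90]
  80 → bin 2 (new)  [load 80/90]
  80 → bin 3 (new)  [load 80/90]
  75 → bin 4 (new)  [load 75/90]
  60 → bin 5 (new)  [load 60/90]
  55 → bin 6 (new)  [load 55/90]
  55 → bin 7 (new)  [load 55/90]
  55 → bin 8 (new)  [load 55/90]
  40 → bin 9 (new)  [load 40/90]
  25 → bin 5  [load 85/90]
  15 → bin 4  [load 90/90]
9 bins opened.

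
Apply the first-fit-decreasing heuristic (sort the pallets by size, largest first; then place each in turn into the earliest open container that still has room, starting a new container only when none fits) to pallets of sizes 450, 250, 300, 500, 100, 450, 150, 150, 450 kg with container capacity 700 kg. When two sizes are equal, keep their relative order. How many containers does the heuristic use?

5

Sorted descending: 500, 450, 450, 450, 300, 250, 150, 150, 100.
  500 → container 1 (new)  [load 500/700]
  450 → container 2 (new)  [load 450/700]
  450 → container 3 (new)  [load 450/700]
  450 → container 4 (new)  [load 450/700]
  300 → container 5 (new)  [load 300/700]
  250 → container 2  [load 700/700]
  150 → container 1  [load 650/700]
  150 → container 3  [load 600/700]
  100 → container 3  [load 700/700]
5 containers opened.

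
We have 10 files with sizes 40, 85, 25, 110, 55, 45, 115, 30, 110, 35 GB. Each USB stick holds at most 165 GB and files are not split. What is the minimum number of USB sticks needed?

Total = 115 + 110 + 110 + 85 + 55 + 45 + 40 + 35 + 30 + 25 = 650 GB.
Lower bound: ⌈650/165⌉ = 4 USB sticks.
A packing using 4 USB sticks:
  USB stick 1: 115 + 45 = 160
  USB stick 2: 110 + 55 = 165
  USB stick 3: 110 + 30 + 25 = 165
  USB stick 4: 85 + 40 + 35 = 160
This matches the lower bound, so 4 is optimal.

4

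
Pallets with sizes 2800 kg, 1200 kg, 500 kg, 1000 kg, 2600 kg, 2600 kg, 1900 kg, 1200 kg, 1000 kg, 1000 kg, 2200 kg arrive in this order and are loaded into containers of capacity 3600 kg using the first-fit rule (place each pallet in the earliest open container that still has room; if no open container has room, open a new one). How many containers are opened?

6

  2800 → container 1 (new)  [load 2800/3600]
  1200 → container 2 (new)  [load 1200/3600]
  500 → container 1  [load 3300/3600]
  1000 → container 2  [load 2200/3600]
  2600 → container 3 (new)  [load 2600/3600]
  2600 → container 4 (new)  [load 2600/3600]
  1900 → container 5 (new)  [load 1900/3600]
  1200 → container 2  [load 3400/3600]
  1000 → container 3  [load 3600/3600]
  1000 → container 4  [load 3600/3600]
  2200 → container 6 (new)  [load 2200/3600]
6 containers opened.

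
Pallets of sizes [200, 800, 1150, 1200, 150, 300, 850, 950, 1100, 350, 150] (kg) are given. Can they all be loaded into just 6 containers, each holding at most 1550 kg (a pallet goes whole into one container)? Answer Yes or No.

Yes

A valid assignment using 6 containers:
  container 1: 1200 + 350 = 1550
  container 2: 1150 + 300 = 1450
  container 3: 1100 + 200 + 150 = 1450
  container 4: 950 + 150 = 1100
  container 5: 850 = 850
  container 6: 800 = 800
Every load is within 1550 kg, so 6 containers suffice.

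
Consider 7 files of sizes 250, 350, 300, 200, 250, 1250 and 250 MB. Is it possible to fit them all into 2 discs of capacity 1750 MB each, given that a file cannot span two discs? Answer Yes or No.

Yes

A valid assignment using 2 discs:
  disc 1: 1250 + 350 = 1600
  disc 2: 300 + 250 + 250 + 250 + 200 = 1250
Every load is within 1750 MB, so 2 discs suffice.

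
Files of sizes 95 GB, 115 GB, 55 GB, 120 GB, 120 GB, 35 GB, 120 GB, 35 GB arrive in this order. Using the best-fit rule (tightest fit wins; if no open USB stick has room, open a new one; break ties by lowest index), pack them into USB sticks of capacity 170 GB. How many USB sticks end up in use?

  95 → USB stick 1 (new)  [load 95/170]
  115 → USB stick 2 (new)  [load 115/170]
  55 → USB stick 2  [load 170/170]
  120 → USB stick 3 (new)  [load 120/170]
  120 → USB stick 4 (new)  [load 120/170]
  35 → USB stick 3  [load 155/170]
  120 → USB stick 5 (new)  [load 120/170]
  35 → USB stick 4  [load 155/170]
5 USB sticks opened.

5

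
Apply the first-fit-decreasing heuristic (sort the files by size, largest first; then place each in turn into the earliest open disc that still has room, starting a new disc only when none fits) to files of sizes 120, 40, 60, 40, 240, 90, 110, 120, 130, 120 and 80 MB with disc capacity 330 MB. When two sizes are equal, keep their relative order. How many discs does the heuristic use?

4

Sorted descending: 240, 130, 120, 120, 120, 110, 90, 80, 60, 40, 40.
  240 → disc 1 (new)  [load 240/330]
  130 → disc 2 (new)  [load 130/330]
  120 → disc 2  [load 250/330]
  120 → disc 3 (new)  [load 120/330]
  120 → disc 3  [load 240/330]
  110 → disc 4 (new)  [load 110/330]
  90 → disc 1  [load 330/330]
  80 → disc 2  [load 330/330]
  60 → disc 3  [load 300/330]
  40 → disc 4  [load 150/330]
  40 → disc 4  [load 190/330]
4 discs opened.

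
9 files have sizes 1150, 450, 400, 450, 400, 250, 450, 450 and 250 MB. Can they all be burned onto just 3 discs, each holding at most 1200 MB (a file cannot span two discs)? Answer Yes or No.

Total = 4250 MB; ⌈4250/1200⌉ = 4.
At least 4 discs are required, but only 3 are allowed.

No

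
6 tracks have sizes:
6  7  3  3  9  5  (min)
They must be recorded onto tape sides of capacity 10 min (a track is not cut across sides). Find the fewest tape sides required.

Total = 9 + 7 + 6 + 5 + 3 + 3 = 33 min.
Lower bound: ⌈33/10⌉ = 4 tape sides.
A packing using 4 tape sides:
  side 1: 9 = 9
  side 2: 7 + 3 = 10
  side 3: 6 + 3 = 9
  side 4: 5 = 5
This matches the lower bound, so 4 is optimal.

4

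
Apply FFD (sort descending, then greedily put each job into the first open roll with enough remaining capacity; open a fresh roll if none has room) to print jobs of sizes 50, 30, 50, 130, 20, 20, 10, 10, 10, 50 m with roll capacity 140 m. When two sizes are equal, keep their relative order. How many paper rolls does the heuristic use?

3

Sorted descending: 130, 50, 50, 50, 30, 20, 20, 10, 10, 10.
  130 → roll 1 (new)  [load 130/140]
  50 → roll 2 (new)  [load 50/140]
  50 → roll 2  [load 100/140]
  50 → roll 3 (new)  [load 50/140]
  30 → roll 2  [load 130/140]
  20 → roll 3  [load 70/140]
  20 → roll 3  [load 90/140]
  10 → roll 1  [load 140/140]
  10 → roll 2  [load 140/140]
  10 → roll 3  [load 100/140]
3 paper rolls opened.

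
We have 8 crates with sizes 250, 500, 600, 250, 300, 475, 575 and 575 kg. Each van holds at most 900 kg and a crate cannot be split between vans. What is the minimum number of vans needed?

5

Total = 600 + 575 + 575 + 500 + 475 + 300 + 250 + 250 = 3525 kg.
Lower bound: ⌈3525/900⌉ = 4 vans.
Also, 5 crates each exceed 450 kg, and no two of those can share a van, so at least 5 vans are needed.
A packing using 5 vans:
  van 1: 600 + 300 = 900
  van 2: 575 + 250 = 825
  van 3: 575 + 250 = 825
  van 4: 500 = 500
  van 5: 475 = 475
This matches the lower bound, so 5 is optimal.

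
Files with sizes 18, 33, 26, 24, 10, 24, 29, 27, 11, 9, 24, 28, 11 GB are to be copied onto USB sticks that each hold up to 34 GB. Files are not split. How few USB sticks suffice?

10

Total = 33 + 29 + 28 + 27 + 26 + 24 + 24 + 24 + 18 + 11 + 11 + 10 + 9 = 274 GB.
Lower bound: ⌈274/34⌉ = 9 USB sticks.
A packing using 10 USB sticks:
  USB stick 1: 33 = 33
  USB stick 2: 29 = 29
  USB stick 3: 28 = 28
  USB stick 4: 27 = 27
  USB stick 5: 26 = 26
  USB stick 6: 24 + 10 = 34
  USB stick 7: 24 + 9 = 33
  USB stick 8: 24 = 24
  USB stick 9: 18 + 11 = 29
  USB stick 10: 11 = 11
No arrangement into 9 USB sticks stays within capacity, so 10 is optimal.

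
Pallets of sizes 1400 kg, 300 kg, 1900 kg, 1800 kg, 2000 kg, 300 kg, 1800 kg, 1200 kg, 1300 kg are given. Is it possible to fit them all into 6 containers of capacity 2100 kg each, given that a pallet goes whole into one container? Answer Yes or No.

Total = 12000 kg; ⌈12000/2100⌉ = 6.
7 pallets each exceed half the capacity and cannot share a container, forcing at least 7 containers.
At least 7 containers are required, but only 6 are allowed.

No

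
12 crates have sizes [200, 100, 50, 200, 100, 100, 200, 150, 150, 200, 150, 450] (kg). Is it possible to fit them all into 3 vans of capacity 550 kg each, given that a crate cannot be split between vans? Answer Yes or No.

No

Total = 2050 kg; ⌈2050/550⌉ = 4.
At least 4 vans are required, but only 3 are allowed.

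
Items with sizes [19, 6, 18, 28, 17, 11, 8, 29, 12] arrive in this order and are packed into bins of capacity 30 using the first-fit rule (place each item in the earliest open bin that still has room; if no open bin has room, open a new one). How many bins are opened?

  19 → bin 1 (new)  [load 19/30]
  6 → bin 1  [load 25/30]
  18 → bin 2 (new)  [load 18/30]
  28 → bin 3 (new)  [load 28/30]
  17 → bin 4 (new)  [load 17/30]
  11 → bin 2  [load 29/30]
  8 → bin 4  [load 25/30]
  29 → bin 5 (new)  [load 29/30]
  12 → bin 6 (new)  [load 12/30]
6 bins opened.

6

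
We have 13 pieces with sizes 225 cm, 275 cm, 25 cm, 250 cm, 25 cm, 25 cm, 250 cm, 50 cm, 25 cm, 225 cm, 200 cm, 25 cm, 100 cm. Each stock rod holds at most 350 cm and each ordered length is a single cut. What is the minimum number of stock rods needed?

6

Total = 275 + 250 + 250 + 225 + 225 + 200 + 100 + 50 + 25 + 25 + 25 + 25 + 25 = 1700 cm.
Lower bound: ⌈1700/350⌉ = 5 stock rods.
Also, 6 pieces each exceed 175 cm, and no two of those can share a stock rod, so at least 6 stock rods are needed.
A packing using 6 stock rods:
  stock rod 1: 275 + 50 + 25 = 350
  stock rod 2: 250 + 100 = 350
  stock rod 3: 250 + 25 + 25 + 25 + 25 = 350
  stock rod 4: 225 = 225
  stock rod 5: 225 = 225
  stock rod 6: 200 = 200
This matches the lower bound, so 6 is optimal.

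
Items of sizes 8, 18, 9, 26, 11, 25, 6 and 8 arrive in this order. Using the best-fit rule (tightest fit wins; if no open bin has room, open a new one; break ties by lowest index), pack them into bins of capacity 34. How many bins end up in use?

4

  8 → bin 1 (new)  [load 8/34]
  18 → bin 1  [load 26/34]
  9 → bin 2 (new)  [load 9/34]
  26 → bin 3 (new)  [load 26/34]
  11 → bin 2  [load 20/34]
  25 → bin 4 (new)  [load 25/34]
  6 → bin 1  [load 32/34]
  8 → bin 3  [load 34/34]
4 bins opened.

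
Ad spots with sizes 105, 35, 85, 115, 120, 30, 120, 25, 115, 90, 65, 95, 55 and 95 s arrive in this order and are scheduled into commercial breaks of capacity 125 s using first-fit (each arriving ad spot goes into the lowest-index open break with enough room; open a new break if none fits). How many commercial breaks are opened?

11

  105 → break 1 (new)  [load 105/125]
  35 → break 2 (new)  [load 35/125]
  85 → break 2  [load 120/125]
  115 → break 3 (new)  [load 115/125]
  120 → break 4 (new)  [load 120/125]
  30 → break 5 (new)  [load 30/125]
  120 → break 6 (new)  [load 120/125]
  25 → break 5  [load 55/125]
  115 → break 7 (new)  [load 115/125]
  90 → break 8 (new)  [load 90/125]
  65 → break 5  [load 120/125]
  95 → break 9 (new)  [load 95/125]
  55 → break 10 (new)  [load 55/125]
  95 → break 11 (new)  [load 95/125]
11 commercial breaks opened.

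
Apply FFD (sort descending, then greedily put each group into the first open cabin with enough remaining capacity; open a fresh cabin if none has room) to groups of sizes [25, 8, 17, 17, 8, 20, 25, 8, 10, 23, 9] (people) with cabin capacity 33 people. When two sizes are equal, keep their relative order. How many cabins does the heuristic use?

Sorted descending: 25, 25, 23, 20, 17, 17, 10, 9, 8, 8, 8.
  25 → cabin 1 (new)  [load 25/33]
  25 → cabin 2 (new)  [load 25/33]
  23 → cabin 3 (new)  [load 23/33]
  20 → cabin 4 (new)  [load 20/33]
  17 → cabin 5 (new)  [load 17/33]
  17 → cabin 6 (new)  [load 17/33]
  10 → cabin 3  [load 33/33]
  9 → cabin 4  [load 29/33]
  8 → cabin 1  [load 33/33]
  8 → cabin 2  [load 33/33]
  8 → cabin 5  [load 25/33]
6 cabins opened.

6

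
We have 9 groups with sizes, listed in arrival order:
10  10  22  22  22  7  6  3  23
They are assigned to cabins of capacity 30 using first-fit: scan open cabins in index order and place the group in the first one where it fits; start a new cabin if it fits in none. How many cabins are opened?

5

  10 → cabin 1 (new)  [load 10/30]
  10 → cabin 1  [load 20/30]
  22 → cabin 2 (new)  [load 22/30]
  22 → cabin 3 (new)  [load 22/30]
  22 → cabin 4 (new)  [load 22/30]
  7 → cabin 1  [load 27/30]
  6 → cabin 2  [load 28/30]
  3 → cabin 1  [load 30/30]
  23 → cabin 5 (new)  [load 23/30]
5 cabins opened.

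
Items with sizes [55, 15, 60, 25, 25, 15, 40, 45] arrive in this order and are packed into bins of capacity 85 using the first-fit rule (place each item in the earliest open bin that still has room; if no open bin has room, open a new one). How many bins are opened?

  55 → bin 1 (new)  [load 55/85]
  15 → bin 1  [load 70/85]
  60 → bin 2 (new)  [load 60/85]
  25 → bin 2  [load 85/85]
  25 → bin 3 (new)  [load 25/85]
  15 → bin 1  [load 85/85]
  40 → bin 3  [load 65/85]
  45 → bin 4 (new)  [load 45/85]
4 bins opened.

4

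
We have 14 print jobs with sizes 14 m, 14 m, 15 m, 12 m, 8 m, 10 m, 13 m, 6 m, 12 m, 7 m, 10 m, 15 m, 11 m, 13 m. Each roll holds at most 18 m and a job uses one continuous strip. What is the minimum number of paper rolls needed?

11

Total = 15 + 15 + 14 + 14 + 13 + 13 + 12 + 12 + 11 + 10 + 10 + 8 + 7 + 6 = 160 m.
Lower bound: ⌈160/18⌉ = 9 paper rolls.
Also, 11 print jobs each exceed 9 m, and no two of those can share a roll, so at least 11 paper rolls are needed.
A packing using 11 paper rolls:
  roll 1: 15 = 15
  roll 2: 15 = 15
  roll 3: 14 = 14
  roll 4: 14 = 14
  roll 5: 13 = 13
  roll 6: 13 = 13
  roll 7: 12 + 6 = 18
  roll 8: 12 = 12
  roll 9: 11 + 7 = 18
  roll 10: 10 + 8 = 18
  roll 11: 10 = 10
This matches the lower bound, so 11 is optimal.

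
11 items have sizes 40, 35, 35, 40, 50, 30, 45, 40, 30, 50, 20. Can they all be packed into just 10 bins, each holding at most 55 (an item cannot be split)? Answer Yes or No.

Yes

A valid assignment using 10 bins:
  bin 1: 50 = 50
  bin 2: 50 = 50
  bin 3: 45 = 45
  bin 4: 40 = 40
  bin 5: 40 = 40
  bin 6: 40 = 40
  bin 7: 35 + 20 = 55
  bin 8: 35 = 35
  bin 9: 30 = 30
  bin 10: 30 = 30
Every load is within 55, so 10 bins suffice.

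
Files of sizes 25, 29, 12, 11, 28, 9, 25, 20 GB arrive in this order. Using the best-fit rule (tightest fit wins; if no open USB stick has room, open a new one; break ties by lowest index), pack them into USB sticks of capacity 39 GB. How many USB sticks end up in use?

  25 → USB stick 1 (new)  [load 25/39]
  29 → USB stick 2 (new)  [load 29/39]
  12 → USB stick 1  [load 37/39]
  11 → USB stick 3 (new)  [load 11/39]
  28 → USB stick 3  [load 39/39]
  9 → USB stick 2  [load 38/39]
  25 → USB stick 4 (new)  [load 25/39]
  20 → USB stick 5 (new)  [load 20/39]
5 USB sticks opened.

5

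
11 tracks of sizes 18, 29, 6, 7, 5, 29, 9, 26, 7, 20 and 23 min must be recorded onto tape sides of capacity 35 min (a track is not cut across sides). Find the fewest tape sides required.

6

Total = 29 + 29 + 26 + 23 + 20 + 18 + 9 + 7 + 7 + 6 + 5 = 179 min.
Lower bound: ⌈179/35⌉ = 6 tape sides.
A packing using 6 tape sides:
  side 1: 29 + 6 = 35
  side 2: 29 + 5 = 34
  side 3: 26 + 9 = 35
  side 4: 23 + 7 = 30
  side 5: 20 + 7 = 27
  side 6: 18 = 18
This matches the lower bound, so 6 is optimal.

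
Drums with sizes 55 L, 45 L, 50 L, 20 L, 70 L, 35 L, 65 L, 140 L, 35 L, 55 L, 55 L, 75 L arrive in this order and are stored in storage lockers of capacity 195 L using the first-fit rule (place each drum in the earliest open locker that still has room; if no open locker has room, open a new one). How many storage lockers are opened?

  55 → locker 1 (new)  [load 55/195]
  45 → locker 1  [load 100/195]
  50 → locker 1  [load 150/195]
  20 → locker 1  [load 170/195]
  70 → locker 2 (new)  [load 70/195]
  35 → locker 2  [load 105/195]
  65 → locker 2  [load 170/195]
  140 → locker 3 (new)  [load 140/195]
  35 → locker 3  [load 175/195]
  55 → locker 4 (new)  [load 55/195]
  55 → locker 4  [load 110/195]
  75 → locker 4  [load 185/195]
4 storage lockers opened.

4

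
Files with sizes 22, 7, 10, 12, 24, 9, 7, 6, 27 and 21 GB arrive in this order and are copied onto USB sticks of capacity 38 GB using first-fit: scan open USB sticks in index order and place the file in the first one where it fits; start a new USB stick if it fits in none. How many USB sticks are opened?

  22 → USB stick 1 (new)  [load 22/38]
  7 → USB stick 1  [load 29/38]
  10 → USB stick 2 (new)  [load 10/38]
  12 → USB stick 2  [load 22/38]
  24 → USB stick 3 (new)  [load 24/38]
  9 → USB stick 1  [load 38/38]
  7 → USB stick 2  [load 29/38]
  6 → USB stick 2  [load 35/38]
  27 → USB stick 4 (new)  [load 27/38]
  21 → USB stick 5 (new)  [load 21/38]
5 USB sticks opened.

5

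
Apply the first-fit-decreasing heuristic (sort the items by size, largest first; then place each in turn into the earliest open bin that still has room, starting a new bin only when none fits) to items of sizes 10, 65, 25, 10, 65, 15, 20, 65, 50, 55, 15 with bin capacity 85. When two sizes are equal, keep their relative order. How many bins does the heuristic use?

5

Sorted descending: 65, 65, 65, 55, 50, 25, 20, 15, 15, 10, 10.
  65 → bin 1 (new)  [load 65/85]
  65 → bin 2 (new)  [load 65/85]
  65 → bin 3 (new)  [load 65/85]
  55 → bin 4 (new)  [load 55/85]
  50 → bin 5 (new)  [load 50/85]
  25 → bin 4  [load 80/85]
  20 → bin 1  [load 85/85]
  15 → bin 2  [load 80/85]
  15 → bin 3  [load 80/85]
  10 → bin 5  [load 60/85]
  10 → bin 5  [load 70/85]
5 bins opened.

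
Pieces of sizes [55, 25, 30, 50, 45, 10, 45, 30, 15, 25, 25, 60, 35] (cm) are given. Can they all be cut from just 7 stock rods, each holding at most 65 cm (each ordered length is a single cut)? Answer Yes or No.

Total = 450 cm; ⌈450/65⌉ = 7.
The bound of 7 does not rule out 7, but exhaustive search shows no assignment into 7 stock rods of capacity 65 cm exists — the minimum is 8.

No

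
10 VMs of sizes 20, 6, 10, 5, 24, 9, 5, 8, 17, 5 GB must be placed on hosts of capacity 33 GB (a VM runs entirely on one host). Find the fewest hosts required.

4

Total = 24 + 20 + 17 + 10 + 9 + 8 + 6 + 5 + 5 + 5 = 109 GB.
Lower bound: ⌈109/33⌉ = 4 hosts.
A packing using 4 hosts:
  host 1: 24 + 9 = 33
  host 2: 20 + 10 = 30
  host 3: 17 + 8 + 6 = 31
  host 4: 5 + 5 + 5 = 15
This matches the lower bound, so 4 is optimal.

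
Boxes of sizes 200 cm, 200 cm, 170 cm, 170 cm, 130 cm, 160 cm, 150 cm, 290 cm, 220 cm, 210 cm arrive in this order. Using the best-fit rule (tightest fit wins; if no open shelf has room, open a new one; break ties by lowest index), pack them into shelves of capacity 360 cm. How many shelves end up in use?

  200 → shelf 1 (new)  [load 200/360]
  200 → shelf 2 (new)  [load 200/360]
  170 → shelf 3 (new)  [load 170/360]
  170 → shelf 3  [load 340/360]
  130 → shelf 1  [load 330/360]
  160 → shelf 2  [load 360/360]
  150 → shelf 4 (new)  [load 150/360]
  290 → shelf 5 (new)  [load 290/360]
  220 → shelf 6 (new)  [load 220/360]
  210 → shelf 4  [load 360/360]
6 shelves opened.

6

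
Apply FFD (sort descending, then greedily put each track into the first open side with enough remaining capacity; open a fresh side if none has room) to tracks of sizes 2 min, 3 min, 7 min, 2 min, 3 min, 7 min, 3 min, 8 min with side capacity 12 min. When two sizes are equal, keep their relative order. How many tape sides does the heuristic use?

Sorted descending: 8, 7, 7, 3, 3, 3, 2, 2.
  8 → side 1 (new)  [load 8/12]
  7 → side 2 (new)  [load 7/12]
  7 → side 3 (new)  [load 7/12]
  3 → side 1  [load 11/12]
  3 → side 2  [load 10/12]
  3 → side 3  [load 10/12]
  2 → side 2  [load 12/12]
  2 → side 3  [load 12/12]
3 tape sides opened.

3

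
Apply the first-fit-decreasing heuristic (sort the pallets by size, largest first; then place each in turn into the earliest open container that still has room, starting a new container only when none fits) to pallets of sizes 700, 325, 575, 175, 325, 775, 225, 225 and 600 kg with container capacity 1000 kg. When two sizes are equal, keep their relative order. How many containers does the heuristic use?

5

Sorted descending: 775, 700, 600, 575, 325, 325, 225, 225, 175.
  775 → container 1 (new)  [load 775/1000]
  700 → container 2 (new)  [load 700/1000]
  600 → container 3 (new)  [load 600/1000]
  575 → container 4 (new)  [load 575/1000]
  325 → container 3  [load 925/1000]
  325 → container 4  [load 900/1000]
  225 → container 1  [load 1000/1000]
  225 → container 2  [load 925/1000]
  175 → container 5 (new)  [load 175/1000]
5 containers opened.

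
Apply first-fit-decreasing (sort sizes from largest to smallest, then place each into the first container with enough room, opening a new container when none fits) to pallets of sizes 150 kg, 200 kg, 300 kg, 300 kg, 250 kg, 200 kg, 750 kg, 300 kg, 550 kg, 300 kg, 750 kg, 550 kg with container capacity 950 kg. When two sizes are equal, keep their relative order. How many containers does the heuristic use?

6

Sorted descending: 750, 750, 550, 550, 300, 300, 300, 300, 250, 200, 200, 150.
  750 → container 1 (new)  [load 750/950]
  750 → container 2 (new)  [load 750/950]
  550 → container 3 (new)  [load 550/950]
  550 → container 4 (new)  [load 550/950]
  300 → container 3  [load 850/950]
  300 → container 4  [load 850/950]
  300 → container 5 (new)  [load 300/950]
  300 → container 5  [load 600/950]
  250 → container 5  [load 850/950]
  200 → container 1  [load 950/950]
  200 → container 2  [load 950/950]
  150 → container 6 (new)  [load 150/950]
6 containers opened.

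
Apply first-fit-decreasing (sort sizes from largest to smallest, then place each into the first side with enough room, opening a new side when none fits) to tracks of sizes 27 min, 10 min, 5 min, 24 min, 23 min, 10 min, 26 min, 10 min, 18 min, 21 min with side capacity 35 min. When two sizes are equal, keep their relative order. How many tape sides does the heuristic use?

Sorted descending: 27, 26, 24, 23, 21, 18, 10, 10, 10, 5.
  27 → side 1 (new)  [load 27/35]
  26 → side 2 (new)  [load 26/35]
  24 → side 3 (new)  [load 24/35]
  23 → side 4 (new)  [load 23/35]
  21 → side 5 (new)  [load 21/35]
  18 → side 6 (new)  [load 18/35]
  10 → side 3  [load 34/35]
  10 → side 4  [load 33/35]
  10 → side 5  [load 31/35]
  5 → side 1  [load 32/35]
6 tape sides opened.

6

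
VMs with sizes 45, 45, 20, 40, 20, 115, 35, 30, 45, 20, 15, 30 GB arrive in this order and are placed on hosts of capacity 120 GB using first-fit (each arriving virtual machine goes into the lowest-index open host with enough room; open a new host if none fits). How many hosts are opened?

4

  45 → host 1 (new)  [load 45/120]
  45 → host 1  [load 90/120]
  20 → host 1  [load 110/120]
  40 → host 2 (new)  [load 40/120]
  20 → host 2  [load 60/120]
  115 → host 3 (new)  [load 115/120]
  35 → host 2  [load 95/120]
  30 → host 4 (new)  [load 30/120]
  45 → host 4  [load 75/120]
  20 → host 2  [load 115/120]
  15 → host 4  [load 90/120]
  30 → host 4  [load 120/120]
4 hosts opened.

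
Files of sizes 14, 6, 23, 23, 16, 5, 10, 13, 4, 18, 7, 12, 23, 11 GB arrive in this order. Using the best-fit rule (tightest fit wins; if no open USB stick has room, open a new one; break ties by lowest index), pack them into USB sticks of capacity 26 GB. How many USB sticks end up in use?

8

  14 → USB stick 1 (new)  [load 14/26]
  6 → USB stick 1  [load 20/26]
  23 → USB stick 2 (new)  [load 23/26]
  23 → USB stick 3 (new)  [load 23/26]
  16 → USB stick 4 (new)  [load 16/26]
  5 → USB stick 1  [load 25/26]
  10 → USB stick 4  [load 26/26]
  13 → USB stick 5 (new)  [load 13/26]
  4 → USB stick 5  [load 17/26]
  18 → USB stick 6 (new)  [load 18/26]
  7 → USB stick 6  [load 25/26]
  12 → USB stick 7 (new)  [load 12/26]
  23 → USB stick 8 (new)  [load 23/26]
  11 → USB stick 7  [load 23/26]
8 USB sticks opened.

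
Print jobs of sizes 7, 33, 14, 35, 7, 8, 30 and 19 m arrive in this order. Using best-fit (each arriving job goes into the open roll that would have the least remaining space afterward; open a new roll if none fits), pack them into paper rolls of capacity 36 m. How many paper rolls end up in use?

5

  7 → roll 1 (new)  [load 7/36]
  33 → roll 2 (new)  [load 33/36]
  14 → roll 1  [load 21/36]
  35 → roll 3 (new)  [load 35/36]
  7 → roll 1  [load 28/36]
  8 → roll 1  [load 36/36]
  30 → roll 4 (new)  [load 30/36]
  19 → roll 5 (new)  [load 19/36]
5 paper rolls opened.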